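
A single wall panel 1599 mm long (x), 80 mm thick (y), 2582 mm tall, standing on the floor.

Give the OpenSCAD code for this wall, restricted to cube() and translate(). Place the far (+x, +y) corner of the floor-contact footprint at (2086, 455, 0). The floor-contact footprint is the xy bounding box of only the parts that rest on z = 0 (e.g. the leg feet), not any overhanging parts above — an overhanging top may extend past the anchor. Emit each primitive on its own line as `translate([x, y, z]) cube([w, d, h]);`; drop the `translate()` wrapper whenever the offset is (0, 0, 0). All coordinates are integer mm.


translate([487, 375, 0]) cube([1599, 80, 2582]);


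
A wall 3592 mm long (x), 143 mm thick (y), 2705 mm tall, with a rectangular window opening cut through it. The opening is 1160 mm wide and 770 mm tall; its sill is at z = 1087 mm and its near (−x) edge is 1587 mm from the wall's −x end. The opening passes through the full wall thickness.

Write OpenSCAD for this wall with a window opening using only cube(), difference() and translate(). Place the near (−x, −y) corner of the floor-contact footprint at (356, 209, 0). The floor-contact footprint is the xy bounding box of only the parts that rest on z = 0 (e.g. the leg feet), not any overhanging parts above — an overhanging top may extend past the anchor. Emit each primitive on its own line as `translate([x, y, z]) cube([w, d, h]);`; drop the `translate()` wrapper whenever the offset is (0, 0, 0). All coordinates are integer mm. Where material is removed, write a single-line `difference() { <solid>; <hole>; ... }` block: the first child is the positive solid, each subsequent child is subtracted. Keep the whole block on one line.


difference() { translate([356, 209, 0]) cube([3592, 143, 2705]); translate([1943, 209, 1087]) cube([1160, 143, 770]); }


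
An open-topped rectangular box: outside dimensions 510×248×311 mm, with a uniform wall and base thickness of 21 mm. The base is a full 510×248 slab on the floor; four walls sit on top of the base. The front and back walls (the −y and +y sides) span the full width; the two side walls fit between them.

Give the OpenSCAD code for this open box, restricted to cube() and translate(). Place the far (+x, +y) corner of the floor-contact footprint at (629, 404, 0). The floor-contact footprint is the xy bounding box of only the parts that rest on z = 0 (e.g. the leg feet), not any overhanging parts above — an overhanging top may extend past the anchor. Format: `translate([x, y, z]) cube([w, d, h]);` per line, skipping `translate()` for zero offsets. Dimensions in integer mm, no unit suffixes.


translate([119, 156, 0]) cube([510, 248, 21]);
translate([119, 156, 21]) cube([510, 21, 290]);
translate([119, 383, 21]) cube([510, 21, 290]);
translate([119, 177, 21]) cube([21, 206, 290]);
translate([608, 177, 21]) cube([21, 206, 290]);


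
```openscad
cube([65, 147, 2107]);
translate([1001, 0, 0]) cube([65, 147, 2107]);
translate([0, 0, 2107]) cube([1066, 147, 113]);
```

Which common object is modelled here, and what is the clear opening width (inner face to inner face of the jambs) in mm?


A door frame. The clear opening width is 936 mm.

Two 2107 mm tall posts with a header on top — a door frame. The left jamb is 65 mm wide at x = 0; the right jamb starts at x = 1001. The clear opening is 1001 − 65 = 936 mm.


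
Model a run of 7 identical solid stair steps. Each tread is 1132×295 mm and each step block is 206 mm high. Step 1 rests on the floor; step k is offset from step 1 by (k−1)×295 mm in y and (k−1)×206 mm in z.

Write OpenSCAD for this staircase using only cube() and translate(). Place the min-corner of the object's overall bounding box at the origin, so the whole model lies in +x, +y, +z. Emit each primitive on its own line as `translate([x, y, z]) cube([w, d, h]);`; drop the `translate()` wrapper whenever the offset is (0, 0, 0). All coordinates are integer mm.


cube([1132, 295, 206]);
translate([0, 295, 206]) cube([1132, 295, 206]);
translate([0, 590, 412]) cube([1132, 295, 206]);
translate([0, 885, 618]) cube([1132, 295, 206]);
translate([0, 1180, 824]) cube([1132, 295, 206]);
translate([0, 1475, 1030]) cube([1132, 295, 206]);
translate([0, 1770, 1236]) cube([1132, 295, 206]);


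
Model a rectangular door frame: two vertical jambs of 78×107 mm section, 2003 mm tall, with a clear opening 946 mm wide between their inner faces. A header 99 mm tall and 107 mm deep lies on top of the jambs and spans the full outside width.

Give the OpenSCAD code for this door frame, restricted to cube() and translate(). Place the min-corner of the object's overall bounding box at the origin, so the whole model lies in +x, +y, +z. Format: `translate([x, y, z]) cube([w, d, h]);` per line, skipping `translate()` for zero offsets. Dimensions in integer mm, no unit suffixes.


cube([78, 107, 2003]);
translate([1024, 0, 0]) cube([78, 107, 2003]);
translate([0, 0, 2003]) cube([1102, 107, 99]);


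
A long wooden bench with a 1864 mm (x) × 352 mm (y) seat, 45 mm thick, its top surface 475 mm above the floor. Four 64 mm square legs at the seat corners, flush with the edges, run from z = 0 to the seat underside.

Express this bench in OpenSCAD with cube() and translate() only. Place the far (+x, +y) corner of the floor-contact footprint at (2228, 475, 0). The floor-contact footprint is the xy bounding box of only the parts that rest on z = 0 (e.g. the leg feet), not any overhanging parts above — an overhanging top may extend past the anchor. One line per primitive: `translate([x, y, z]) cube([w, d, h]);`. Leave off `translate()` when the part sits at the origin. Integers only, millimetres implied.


translate([364, 123, 430]) cube([1864, 352, 45]);
translate([364, 123, 0]) cube([64, 64, 430]);
translate([364, 411, 0]) cube([64, 64, 430]);
translate([2164, 123, 0]) cube([64, 64, 430]);
translate([2164, 411, 0]) cube([64, 64, 430]);


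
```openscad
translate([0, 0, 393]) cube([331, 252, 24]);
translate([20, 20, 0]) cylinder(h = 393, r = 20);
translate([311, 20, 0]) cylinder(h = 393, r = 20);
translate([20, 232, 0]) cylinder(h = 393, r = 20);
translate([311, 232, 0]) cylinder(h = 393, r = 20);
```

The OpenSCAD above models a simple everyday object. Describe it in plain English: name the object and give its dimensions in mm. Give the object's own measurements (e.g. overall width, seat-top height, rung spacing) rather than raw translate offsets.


A four-legged stool. The seat is a 331×252×24 mm slab whose top surface is at z = 417 mm; four round legs, each 40 mm in diameter, run from the floor (z = 0) to the underside of the seat, each leg's axis is inset half a diameter from the nearest pair of seat edges (so the leg's bounding box is flush with the corner).


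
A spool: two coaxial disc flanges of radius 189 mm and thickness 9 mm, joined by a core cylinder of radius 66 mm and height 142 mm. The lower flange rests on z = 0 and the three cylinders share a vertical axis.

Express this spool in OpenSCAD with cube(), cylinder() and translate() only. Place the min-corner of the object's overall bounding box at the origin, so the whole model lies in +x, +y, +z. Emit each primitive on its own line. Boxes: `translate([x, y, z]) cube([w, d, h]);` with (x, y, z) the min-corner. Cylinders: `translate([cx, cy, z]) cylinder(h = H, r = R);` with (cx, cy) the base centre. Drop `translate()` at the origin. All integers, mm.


translate([189, 189, 0]) cylinder(h = 9, r = 189);
translate([189, 189, 9]) cylinder(h = 142, r = 66);
translate([189, 189, 151]) cylinder(h = 9, r = 189);


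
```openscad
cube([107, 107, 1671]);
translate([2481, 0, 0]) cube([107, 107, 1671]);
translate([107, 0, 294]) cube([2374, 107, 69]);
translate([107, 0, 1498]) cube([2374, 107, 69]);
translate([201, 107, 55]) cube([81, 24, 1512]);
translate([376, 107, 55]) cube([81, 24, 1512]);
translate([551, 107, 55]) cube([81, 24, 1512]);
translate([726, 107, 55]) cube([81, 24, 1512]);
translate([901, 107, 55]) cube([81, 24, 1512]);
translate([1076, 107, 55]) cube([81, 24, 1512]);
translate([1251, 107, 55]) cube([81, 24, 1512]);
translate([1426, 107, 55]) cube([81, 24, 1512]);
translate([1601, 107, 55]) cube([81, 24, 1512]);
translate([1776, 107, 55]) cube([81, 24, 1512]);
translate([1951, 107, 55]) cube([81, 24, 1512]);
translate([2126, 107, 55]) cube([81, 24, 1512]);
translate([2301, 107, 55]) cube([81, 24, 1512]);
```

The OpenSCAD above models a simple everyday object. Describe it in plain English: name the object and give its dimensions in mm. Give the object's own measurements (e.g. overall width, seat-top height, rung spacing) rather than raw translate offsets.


A fence section. Two 107×107 mm posts, 1671 mm tall, stand on the floor with a clear span of 2374 mm between their inner faces. Two horizontal rails of 107×69 mm section span the gap between the posts with their undersides at z = 294 mm and z = 1498 mm, flush with the posts' −y face. 13 pickets, each 81 mm wide, 24 mm thick and 1512 mm tall, are fixed to the +y face of the rails with their bottoms at z = 55 mm, spaced across the span with a 94 mm gap after the −x post and between neighbouring pickets, with 99 mm left before the +x post.


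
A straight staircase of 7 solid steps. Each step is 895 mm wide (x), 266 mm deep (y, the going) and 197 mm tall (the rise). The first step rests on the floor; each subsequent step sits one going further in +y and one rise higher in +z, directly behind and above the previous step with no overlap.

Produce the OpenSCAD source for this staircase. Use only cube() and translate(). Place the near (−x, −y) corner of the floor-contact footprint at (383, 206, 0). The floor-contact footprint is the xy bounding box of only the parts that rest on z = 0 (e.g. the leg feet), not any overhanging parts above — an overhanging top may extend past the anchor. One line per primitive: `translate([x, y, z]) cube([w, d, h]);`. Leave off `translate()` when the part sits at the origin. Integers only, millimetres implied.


translate([383, 206, 0]) cube([895, 266, 197]);
translate([383, 472, 197]) cube([895, 266, 197]);
translate([383, 738, 394]) cube([895, 266, 197]);
translate([383, 1004, 591]) cube([895, 266, 197]);
translate([383, 1270, 788]) cube([895, 266, 197]);
translate([383, 1536, 985]) cube([895, 266, 197]);
translate([383, 1802, 1182]) cube([895, 266, 197]);


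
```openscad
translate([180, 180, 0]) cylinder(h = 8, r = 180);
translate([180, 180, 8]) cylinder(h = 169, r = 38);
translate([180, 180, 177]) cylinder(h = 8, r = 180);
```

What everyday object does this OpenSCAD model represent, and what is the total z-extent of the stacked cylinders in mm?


A spool. The overall height is 185 mm.

Three coaxial cylinders, large–small–large — a spool. Two 8 mm flanges and a 169 mm core give 8 + 169 + 8 = 185 mm.


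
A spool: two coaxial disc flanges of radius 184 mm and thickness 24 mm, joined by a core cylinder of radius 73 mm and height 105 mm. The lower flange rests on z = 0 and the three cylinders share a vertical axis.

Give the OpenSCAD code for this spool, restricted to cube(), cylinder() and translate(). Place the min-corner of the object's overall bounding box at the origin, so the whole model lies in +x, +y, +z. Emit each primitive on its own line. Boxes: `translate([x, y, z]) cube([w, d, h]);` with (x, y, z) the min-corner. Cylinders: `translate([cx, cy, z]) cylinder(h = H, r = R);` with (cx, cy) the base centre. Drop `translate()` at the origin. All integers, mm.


translate([184, 184, 0]) cylinder(h = 24, r = 184);
translate([184, 184, 24]) cylinder(h = 105, r = 73);
translate([184, 184, 129]) cylinder(h = 24, r = 184);


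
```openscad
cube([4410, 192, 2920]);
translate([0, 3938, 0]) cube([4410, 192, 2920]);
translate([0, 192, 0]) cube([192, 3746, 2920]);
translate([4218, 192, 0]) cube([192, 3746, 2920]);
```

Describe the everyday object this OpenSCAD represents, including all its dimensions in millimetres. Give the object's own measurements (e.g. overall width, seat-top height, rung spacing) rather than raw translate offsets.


The wall frame of a small rectangular building: four walls, each 2920 mm tall and 192 mm thick, enclosing a footprint 4410 mm (x) by 4130 mm (y) outside-to-outside, with no floor or roof. The front and back walls (the −y and +y sides) span the full width; the two side walls fit between them.


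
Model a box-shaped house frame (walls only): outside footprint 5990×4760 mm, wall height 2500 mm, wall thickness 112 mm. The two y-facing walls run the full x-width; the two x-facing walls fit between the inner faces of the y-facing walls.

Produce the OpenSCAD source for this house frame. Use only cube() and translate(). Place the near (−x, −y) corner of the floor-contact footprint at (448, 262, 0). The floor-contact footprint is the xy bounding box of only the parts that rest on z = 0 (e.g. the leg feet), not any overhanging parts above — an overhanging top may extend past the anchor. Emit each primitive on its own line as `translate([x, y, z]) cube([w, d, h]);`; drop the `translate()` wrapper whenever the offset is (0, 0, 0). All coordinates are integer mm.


translate([448, 262, 0]) cube([5990, 112, 2500]);
translate([448, 4910, 0]) cube([5990, 112, 2500]);
translate([448, 374, 0]) cube([112, 4536, 2500]);
translate([6326, 374, 0]) cube([112, 4536, 2500]);


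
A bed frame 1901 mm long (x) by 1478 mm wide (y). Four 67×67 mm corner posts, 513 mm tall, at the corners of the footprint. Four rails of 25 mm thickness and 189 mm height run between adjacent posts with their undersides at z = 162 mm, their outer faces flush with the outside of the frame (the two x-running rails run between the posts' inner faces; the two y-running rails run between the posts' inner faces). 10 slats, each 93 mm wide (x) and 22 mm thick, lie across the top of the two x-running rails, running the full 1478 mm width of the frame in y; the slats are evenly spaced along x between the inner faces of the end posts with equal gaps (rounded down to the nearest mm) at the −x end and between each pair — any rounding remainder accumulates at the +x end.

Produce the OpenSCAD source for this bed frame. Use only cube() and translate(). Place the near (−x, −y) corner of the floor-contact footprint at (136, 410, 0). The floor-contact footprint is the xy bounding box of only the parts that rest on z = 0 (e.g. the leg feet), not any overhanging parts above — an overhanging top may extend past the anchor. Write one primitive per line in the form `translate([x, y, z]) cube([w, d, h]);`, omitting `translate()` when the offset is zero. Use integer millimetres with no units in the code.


translate([136, 410, 0]) cube([67, 67, 513]);
translate([136, 1821, 0]) cube([67, 67, 513]);
translate([1970, 410, 0]) cube([67, 67, 513]);
translate([1970, 1821, 0]) cube([67, 67, 513]);
translate([203, 410, 162]) cube([1767, 25, 189]);
translate([203, 1863, 162]) cube([1767, 25, 189]);
translate([136, 477, 162]) cube([25, 1344, 189]);
translate([2012, 477, 162]) cube([25, 1344, 189]);
translate([279, 410, 351]) cube([93, 1478, 22]);
translate([448, 410, 351]) cube([93, 1478, 22]);
translate([617, 410, 351]) cube([93, 1478, 22]);
translate([786, 410, 351]) cube([93, 1478, 22]);
translate([955, 410, 351]) cube([93, 1478, 22]);
translate([1124, 410, 351]) cube([93, 1478, 22]);
translate([1293, 410, 351]) cube([93, 1478, 22]);
translate([1462, 410, 351]) cube([93, 1478, 22]);
translate([1631, 410, 351]) cube([93, 1478, 22]);
translate([1800, 410, 351]) cube([93, 1478, 22]);


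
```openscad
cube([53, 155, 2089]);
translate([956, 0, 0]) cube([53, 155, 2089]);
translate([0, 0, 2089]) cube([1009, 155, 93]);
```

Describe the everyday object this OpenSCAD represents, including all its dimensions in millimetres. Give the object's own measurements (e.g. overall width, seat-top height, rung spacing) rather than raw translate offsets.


A door frame. The clear opening is 903 mm wide and 2089 mm high. Two 53 mm wide jambs, 155 mm deep, stand either side of the opening from the floor to the top of the opening. A 93 mm thick head sits across the top of both jambs, spanning the full outside width of the frame.


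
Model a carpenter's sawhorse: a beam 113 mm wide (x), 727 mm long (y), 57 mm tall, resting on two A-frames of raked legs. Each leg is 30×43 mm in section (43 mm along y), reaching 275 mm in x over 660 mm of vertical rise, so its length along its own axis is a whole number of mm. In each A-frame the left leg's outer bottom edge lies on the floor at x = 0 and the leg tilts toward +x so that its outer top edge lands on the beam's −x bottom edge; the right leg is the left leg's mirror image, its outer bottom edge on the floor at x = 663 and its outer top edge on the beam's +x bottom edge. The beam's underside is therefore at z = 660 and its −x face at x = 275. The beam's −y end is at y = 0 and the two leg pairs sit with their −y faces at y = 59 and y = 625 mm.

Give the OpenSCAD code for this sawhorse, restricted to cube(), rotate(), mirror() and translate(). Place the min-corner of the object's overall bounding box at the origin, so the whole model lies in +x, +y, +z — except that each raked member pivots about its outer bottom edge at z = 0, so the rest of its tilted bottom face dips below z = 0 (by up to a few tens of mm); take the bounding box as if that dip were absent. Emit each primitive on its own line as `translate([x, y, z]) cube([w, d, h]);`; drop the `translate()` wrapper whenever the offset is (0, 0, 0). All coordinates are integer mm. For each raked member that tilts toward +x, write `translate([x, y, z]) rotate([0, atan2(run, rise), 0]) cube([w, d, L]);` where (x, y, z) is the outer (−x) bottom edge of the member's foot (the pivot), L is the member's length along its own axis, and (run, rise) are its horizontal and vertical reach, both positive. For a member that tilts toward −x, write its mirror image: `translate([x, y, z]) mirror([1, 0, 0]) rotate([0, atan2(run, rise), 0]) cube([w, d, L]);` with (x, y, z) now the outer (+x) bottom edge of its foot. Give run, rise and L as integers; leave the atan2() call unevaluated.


translate([275, 0, 660]) cube([113, 727, 57]);
translate([0, 59, 0]) rotate([0, atan2(275, 660), 0]) cube([30, 43, 715]);
translate([663, 59, 0]) mirror([1, 0, 0]) rotate([0, atan2(275, 660), 0]) cube([30, 43, 715]);
translate([0, 625, 0]) rotate([0, atan2(275, 660), 0]) cube([30, 43, 715]);
translate([663, 625, 0]) mirror([1, 0, 0]) rotate([0, atan2(275, 660), 0]) cube([30, 43, 715]);


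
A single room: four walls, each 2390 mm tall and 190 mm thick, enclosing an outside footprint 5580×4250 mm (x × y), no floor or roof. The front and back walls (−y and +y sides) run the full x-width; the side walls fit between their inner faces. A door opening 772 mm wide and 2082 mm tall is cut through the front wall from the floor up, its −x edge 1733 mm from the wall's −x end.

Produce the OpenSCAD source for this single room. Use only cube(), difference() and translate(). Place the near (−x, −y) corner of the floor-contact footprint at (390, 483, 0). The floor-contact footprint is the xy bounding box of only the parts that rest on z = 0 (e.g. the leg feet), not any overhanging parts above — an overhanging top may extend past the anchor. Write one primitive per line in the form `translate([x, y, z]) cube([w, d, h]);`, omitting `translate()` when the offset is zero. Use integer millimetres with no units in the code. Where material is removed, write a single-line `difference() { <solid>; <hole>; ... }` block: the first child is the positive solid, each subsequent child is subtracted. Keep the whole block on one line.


difference() { translate([390, 483, 0]) cube([5580, 190, 2390]); translate([2123, 483, 0]) cube([772, 190, 2082]); }
translate([390, 4543, 0]) cube([5580, 190, 2390]);
translate([390, 673, 0]) cube([190, 3870, 2390]);
translate([5780, 673, 0]) cube([190, 3870, 2390]);


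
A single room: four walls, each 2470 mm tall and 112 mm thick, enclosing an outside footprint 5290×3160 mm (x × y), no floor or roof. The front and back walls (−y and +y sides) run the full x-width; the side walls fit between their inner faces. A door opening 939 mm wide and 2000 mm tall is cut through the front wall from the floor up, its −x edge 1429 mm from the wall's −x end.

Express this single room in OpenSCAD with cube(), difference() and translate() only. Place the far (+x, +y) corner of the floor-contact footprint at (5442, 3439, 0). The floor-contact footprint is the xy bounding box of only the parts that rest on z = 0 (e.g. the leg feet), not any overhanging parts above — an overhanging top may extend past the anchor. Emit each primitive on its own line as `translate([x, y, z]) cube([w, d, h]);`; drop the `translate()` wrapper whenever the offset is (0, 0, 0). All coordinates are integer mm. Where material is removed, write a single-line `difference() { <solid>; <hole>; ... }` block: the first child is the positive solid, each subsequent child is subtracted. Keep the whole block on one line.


difference() { translate([152, 279, 0]) cube([5290, 112, 2470]); translate([1581, 279, 0]) cube([939, 112, 2000]); }
translate([152, 3327, 0]) cube([5290, 112, 2470]);
translate([152, 391, 0]) cube([112, 2936, 2470]);
translate([5330, 391, 0]) cube([112, 2936, 2470]);


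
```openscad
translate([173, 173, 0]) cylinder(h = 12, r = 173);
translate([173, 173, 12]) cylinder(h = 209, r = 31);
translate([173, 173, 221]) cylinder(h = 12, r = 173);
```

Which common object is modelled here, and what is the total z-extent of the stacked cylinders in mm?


A spool. The overall height is 233 mm.

Three coaxial cylinders, large–small–large — a spool. Two 12 mm flanges and a 209 mm core give 12 + 209 + 12 = 233 mm.


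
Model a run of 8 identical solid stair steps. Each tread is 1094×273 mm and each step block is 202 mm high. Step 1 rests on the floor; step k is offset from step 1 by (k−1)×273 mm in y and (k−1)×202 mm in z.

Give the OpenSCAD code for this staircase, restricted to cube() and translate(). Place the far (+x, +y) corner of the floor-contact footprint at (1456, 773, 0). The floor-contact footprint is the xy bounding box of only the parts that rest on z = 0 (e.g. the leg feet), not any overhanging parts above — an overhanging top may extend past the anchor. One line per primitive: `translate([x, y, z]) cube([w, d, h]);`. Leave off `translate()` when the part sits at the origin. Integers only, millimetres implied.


translate([362, 500, 0]) cube([1094, 273, 202]);
translate([362, 773, 202]) cube([1094, 273, 202]);
translate([362, 1046, 404]) cube([1094, 273, 202]);
translate([362, 1319, 606]) cube([1094, 273, 202]);
translate([362, 1592, 808]) cube([1094, 273, 202]);
translate([362, 1865, 1010]) cube([1094, 273, 202]);
translate([362, 2138, 1212]) cube([1094, 273, 202]);
translate([362, 2411, 1414]) cube([1094, 273, 202]);


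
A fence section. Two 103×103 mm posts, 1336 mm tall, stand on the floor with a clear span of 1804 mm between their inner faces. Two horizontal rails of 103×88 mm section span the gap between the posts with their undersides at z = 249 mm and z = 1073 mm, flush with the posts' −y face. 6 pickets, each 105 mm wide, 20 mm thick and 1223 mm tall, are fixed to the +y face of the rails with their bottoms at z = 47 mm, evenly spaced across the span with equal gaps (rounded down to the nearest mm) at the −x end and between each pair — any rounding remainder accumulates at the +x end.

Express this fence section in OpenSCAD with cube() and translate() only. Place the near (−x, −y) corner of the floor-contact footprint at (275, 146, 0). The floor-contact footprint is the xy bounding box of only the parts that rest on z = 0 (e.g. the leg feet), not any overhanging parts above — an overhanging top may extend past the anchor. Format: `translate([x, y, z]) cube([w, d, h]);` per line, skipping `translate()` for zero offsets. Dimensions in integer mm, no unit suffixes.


translate([275, 146, 0]) cube([103, 103, 1336]);
translate([2182, 146, 0]) cube([103, 103, 1336]);
translate([378, 146, 249]) cube([1804, 103, 88]);
translate([378, 146, 1073]) cube([1804, 103, 88]);
translate([545, 249, 47]) cube([105, 20, 1223]);
translate([817, 249, 47]) cube([105, 20, 1223]);
translate([1089, 249, 47]) cube([105, 20, 1223]);
translate([1361, 249, 47]) cube([105, 20, 1223]);
translate([1633, 249, 47]) cube([105, 20, 1223]);
translate([1905, 249, 47]) cube([105, 20, 1223]);


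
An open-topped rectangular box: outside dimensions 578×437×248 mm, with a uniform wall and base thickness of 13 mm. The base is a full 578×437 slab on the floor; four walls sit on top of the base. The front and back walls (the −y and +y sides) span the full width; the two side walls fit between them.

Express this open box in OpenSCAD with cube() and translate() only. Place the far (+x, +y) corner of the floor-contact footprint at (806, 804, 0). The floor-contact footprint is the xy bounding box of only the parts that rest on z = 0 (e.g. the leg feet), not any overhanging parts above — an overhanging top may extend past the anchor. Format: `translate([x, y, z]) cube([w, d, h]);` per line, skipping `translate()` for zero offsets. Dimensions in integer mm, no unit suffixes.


translate([228, 367, 0]) cube([578, 437, 13]);
translate([228, 367, 13]) cube([578, 13, 235]);
translate([228, 791, 13]) cube([578, 13, 235]);
translate([228, 380, 13]) cube([13, 411, 235]);
translate([793, 380, 13]) cube([13, 411, 235]);


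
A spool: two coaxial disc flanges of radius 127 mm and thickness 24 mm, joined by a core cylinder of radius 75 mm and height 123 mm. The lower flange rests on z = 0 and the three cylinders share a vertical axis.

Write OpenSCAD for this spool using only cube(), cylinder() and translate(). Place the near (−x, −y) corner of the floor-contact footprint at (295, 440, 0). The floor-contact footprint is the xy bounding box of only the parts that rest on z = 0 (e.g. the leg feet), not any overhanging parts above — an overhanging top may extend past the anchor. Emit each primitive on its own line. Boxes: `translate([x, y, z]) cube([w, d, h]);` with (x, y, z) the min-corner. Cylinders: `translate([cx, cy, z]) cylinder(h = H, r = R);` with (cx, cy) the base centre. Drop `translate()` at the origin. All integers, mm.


translate([422, 567, 0]) cylinder(h = 24, r = 127);
translate([422, 567, 24]) cylinder(h = 123, r = 75);
translate([422, 567, 147]) cylinder(h = 24, r = 127);


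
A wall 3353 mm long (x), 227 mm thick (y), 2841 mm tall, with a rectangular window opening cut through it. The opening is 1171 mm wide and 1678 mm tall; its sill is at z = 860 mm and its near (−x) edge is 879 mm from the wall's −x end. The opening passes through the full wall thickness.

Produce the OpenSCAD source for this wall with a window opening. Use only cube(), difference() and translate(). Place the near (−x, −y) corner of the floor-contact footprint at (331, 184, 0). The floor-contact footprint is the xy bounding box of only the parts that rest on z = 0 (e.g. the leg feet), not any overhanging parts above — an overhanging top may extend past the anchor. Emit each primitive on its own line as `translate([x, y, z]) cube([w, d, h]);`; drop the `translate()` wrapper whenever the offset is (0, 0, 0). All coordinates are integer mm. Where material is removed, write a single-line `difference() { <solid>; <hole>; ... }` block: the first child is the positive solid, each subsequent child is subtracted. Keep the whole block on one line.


difference() { translate([331, 184, 0]) cube([3353, 227, 2841]); translate([1210, 184, 860]) cube([1171, 227, 1678]); }


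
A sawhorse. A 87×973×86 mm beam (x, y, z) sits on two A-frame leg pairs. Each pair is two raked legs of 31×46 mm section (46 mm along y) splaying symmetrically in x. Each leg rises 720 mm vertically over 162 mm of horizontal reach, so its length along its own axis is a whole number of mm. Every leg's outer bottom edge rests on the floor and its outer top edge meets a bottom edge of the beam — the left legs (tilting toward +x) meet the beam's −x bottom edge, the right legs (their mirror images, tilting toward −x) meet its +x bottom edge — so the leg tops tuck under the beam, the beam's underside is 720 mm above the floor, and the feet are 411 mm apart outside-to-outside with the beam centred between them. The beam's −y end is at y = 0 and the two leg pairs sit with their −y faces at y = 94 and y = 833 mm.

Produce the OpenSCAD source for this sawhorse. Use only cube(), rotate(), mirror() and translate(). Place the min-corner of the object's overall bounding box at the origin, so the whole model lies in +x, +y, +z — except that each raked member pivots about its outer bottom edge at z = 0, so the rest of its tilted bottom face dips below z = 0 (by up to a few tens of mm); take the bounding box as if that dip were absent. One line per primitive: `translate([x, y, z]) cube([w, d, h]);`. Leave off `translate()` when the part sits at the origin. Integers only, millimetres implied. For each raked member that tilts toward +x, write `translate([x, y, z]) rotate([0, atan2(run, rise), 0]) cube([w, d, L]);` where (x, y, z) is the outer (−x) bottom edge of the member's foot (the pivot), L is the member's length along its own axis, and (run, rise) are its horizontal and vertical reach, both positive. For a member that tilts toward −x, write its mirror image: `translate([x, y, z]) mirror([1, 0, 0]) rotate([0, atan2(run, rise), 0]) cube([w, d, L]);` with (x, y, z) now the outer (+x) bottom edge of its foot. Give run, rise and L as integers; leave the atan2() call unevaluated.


translate([162, 0, 720]) cube([87, 973, 86]);
translate([0, 94, 0]) rotate([0, atan2(162, 720), 0]) cube([31, 46, 738]);
translate([411, 94, 0]) mirror([1, 0, 0]) rotate([0, atan2(162, 720), 0]) cube([31, 46, 738]);
translate([0, 833, 0]) rotate([0, atan2(162, 720), 0]) cube([31, 46, 738]);
translate([411, 833, 0]) mirror([1, 0, 0]) rotate([0, atan2(162, 720), 0]) cube([31, 46, 738]);


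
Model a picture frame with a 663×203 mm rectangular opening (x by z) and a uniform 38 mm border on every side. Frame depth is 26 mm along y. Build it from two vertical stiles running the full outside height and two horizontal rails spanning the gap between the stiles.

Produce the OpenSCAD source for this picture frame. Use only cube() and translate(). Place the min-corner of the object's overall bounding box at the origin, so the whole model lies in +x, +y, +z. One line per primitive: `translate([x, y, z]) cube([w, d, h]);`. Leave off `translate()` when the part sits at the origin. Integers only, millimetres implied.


cube([38, 26, 279]);
translate([701, 0, 0]) cube([38, 26, 279]);
translate([38, 0, 0]) cube([663, 26, 38]);
translate([38, 0, 241]) cube([663, 26, 38]);


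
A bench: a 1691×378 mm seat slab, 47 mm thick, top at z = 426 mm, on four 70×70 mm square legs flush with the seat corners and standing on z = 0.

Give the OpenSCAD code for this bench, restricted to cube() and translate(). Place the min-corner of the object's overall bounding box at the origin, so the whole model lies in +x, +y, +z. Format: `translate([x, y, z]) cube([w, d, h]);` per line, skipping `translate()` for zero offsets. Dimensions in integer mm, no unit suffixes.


translate([0, 0, 379]) cube([1691, 378, 47]);
cube([70, 70, 379]);
translate([0, 308, 0]) cube([70, 70, 379]);
translate([1621, 0, 0]) cube([70, 70, 379]);
translate([1621, 308, 0]) cube([70, 70, 379]);


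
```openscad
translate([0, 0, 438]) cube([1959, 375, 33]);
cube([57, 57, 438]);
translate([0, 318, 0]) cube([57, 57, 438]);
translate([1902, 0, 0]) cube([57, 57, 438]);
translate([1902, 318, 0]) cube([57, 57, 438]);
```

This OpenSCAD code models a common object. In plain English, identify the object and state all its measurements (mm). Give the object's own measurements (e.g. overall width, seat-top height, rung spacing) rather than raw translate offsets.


A bench: a 1959×375 mm seat slab, 33 mm thick, top at z = 471 mm, on four 57×57 mm square legs flush with the seat corners and standing on z = 0.


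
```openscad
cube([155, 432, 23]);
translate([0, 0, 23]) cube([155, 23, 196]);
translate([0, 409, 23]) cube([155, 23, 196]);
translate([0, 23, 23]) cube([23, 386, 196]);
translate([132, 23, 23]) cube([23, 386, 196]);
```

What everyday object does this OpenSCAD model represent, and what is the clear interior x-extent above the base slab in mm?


An open box. The internal width is 109 mm.

A 155×432 base slab with four walls standing on it — an open box. The base is 155 mm wide and the walls are 23 mm thick, so the internal width is 155 − 2 × 23 = 109 mm.


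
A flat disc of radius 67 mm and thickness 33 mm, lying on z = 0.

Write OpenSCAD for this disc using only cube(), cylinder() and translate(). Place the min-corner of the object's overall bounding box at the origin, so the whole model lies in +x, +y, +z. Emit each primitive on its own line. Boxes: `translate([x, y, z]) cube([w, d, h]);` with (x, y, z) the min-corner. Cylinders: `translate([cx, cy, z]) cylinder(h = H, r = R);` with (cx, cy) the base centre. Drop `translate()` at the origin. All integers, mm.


translate([67, 67, 0]) cylinder(h = 33, r = 67);


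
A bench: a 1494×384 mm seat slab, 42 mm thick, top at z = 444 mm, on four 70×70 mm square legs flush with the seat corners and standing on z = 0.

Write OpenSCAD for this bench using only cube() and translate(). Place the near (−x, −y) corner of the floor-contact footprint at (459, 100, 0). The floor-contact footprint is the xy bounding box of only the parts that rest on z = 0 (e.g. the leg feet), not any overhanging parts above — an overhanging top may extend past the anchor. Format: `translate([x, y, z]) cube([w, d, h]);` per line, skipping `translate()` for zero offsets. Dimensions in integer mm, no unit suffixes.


translate([459, 100, 402]) cube([1494, 384, 42]);
translate([459, 100, 0]) cube([70, 70, 402]);
translate([459, 414, 0]) cube([70, 70, 402]);
translate([1883, 100, 0]) cube([70, 70, 402]);
translate([1883, 414, 0]) cube([70, 70, 402]);


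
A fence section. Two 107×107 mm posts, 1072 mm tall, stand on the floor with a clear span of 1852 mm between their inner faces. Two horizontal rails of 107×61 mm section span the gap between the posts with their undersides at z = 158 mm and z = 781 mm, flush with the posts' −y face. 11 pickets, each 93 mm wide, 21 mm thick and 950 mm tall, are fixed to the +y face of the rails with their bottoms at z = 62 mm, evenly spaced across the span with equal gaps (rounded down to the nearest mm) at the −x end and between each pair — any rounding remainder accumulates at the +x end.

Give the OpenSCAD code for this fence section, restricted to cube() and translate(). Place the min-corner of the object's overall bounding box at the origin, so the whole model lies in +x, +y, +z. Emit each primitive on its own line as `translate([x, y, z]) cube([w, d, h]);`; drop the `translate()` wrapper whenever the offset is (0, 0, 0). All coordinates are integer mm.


cube([107, 107, 1072]);
translate([1959, 0, 0]) cube([107, 107, 1072]);
translate([107, 0, 158]) cube([1852, 107, 61]);
translate([107, 0, 781]) cube([1852, 107, 61]);
translate([176, 107, 62]) cube([93, 21, 950]);
translate([338, 107, 62]) cube([93, 21, 950]);
translate([500, 107, 62]) cube([93, 21, 950]);
translate([662, 107, 62]) cube([93, 21, 950]);
translate([824, 107, 62]) cube([93, 21, 950]);
translate([986, 107, 62]) cube([93, 21, 950]);
translate([1148, 107, 62]) cube([93, 21, 950]);
translate([1310, 107, 62]) cube([93, 21, 950]);
translate([1472, 107, 62]) cube([93, 21, 950]);
translate([1634, 107, 62]) cube([93, 21, 950]);
translate([1796, 107, 62]) cube([93, 21, 950]);


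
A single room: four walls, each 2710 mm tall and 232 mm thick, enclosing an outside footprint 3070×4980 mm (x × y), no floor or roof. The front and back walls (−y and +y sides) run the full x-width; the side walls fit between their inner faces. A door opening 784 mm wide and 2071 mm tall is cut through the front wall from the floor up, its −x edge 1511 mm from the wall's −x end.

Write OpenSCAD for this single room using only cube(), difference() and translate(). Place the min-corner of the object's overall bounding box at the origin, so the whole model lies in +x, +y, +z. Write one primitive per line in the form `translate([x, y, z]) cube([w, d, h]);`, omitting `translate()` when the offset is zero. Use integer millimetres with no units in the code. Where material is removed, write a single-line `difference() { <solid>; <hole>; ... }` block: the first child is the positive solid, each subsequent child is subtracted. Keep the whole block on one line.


difference() { cube([3070, 232, 2710]); translate([1511, 0, 0]) cube([784, 232, 2071]); }
translate([0, 4748, 0]) cube([3070, 232, 2710]);
translate([0, 232, 0]) cube([232, 4516, 2710]);
translate([2838, 232, 0]) cube([232, 4516, 2710]);


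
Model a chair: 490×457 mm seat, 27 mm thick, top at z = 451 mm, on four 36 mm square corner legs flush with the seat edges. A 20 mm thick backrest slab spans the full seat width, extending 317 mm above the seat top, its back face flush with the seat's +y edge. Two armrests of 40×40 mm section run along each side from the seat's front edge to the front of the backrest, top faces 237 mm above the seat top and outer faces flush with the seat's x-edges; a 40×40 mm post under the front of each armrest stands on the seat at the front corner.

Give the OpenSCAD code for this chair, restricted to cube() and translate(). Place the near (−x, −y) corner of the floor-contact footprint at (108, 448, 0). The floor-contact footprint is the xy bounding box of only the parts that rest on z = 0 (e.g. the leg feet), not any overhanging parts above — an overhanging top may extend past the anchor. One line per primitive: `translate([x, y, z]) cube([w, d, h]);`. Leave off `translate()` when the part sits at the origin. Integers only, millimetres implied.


// leg_h = 451 - 27 = 424
// arm post h = 237 - 40 = 197
translate([108, 448, 424]) cube([490, 457, 27]);
translate([108, 448, 0]) cube([36, 36, 424]);
translate([562, 448, 0]) cube([36, 36, 424]);
translate([108, 869, 0]) cube([36, 36, 424]);
translate([562, 869, 0]) cube([36, 36, 424]);
translate([108, 885, 451]) cube([490, 20, 317]);
translate([108, 448, 648]) cube([40, 437, 40]);
translate([558, 448, 648]) cube([40, 437, 40]);
translate([108, 448, 451]) cube([40, 40, 197]);
translate([558, 448, 451]) cube([40, 40, 197]);


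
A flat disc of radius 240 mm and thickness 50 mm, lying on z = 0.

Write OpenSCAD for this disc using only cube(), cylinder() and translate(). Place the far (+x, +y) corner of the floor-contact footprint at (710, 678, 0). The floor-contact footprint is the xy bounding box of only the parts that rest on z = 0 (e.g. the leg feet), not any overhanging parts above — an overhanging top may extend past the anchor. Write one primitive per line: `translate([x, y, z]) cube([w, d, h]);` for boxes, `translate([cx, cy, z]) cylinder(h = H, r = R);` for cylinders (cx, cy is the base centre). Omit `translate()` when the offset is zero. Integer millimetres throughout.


translate([470, 438, 0]) cylinder(h = 50, r = 240);


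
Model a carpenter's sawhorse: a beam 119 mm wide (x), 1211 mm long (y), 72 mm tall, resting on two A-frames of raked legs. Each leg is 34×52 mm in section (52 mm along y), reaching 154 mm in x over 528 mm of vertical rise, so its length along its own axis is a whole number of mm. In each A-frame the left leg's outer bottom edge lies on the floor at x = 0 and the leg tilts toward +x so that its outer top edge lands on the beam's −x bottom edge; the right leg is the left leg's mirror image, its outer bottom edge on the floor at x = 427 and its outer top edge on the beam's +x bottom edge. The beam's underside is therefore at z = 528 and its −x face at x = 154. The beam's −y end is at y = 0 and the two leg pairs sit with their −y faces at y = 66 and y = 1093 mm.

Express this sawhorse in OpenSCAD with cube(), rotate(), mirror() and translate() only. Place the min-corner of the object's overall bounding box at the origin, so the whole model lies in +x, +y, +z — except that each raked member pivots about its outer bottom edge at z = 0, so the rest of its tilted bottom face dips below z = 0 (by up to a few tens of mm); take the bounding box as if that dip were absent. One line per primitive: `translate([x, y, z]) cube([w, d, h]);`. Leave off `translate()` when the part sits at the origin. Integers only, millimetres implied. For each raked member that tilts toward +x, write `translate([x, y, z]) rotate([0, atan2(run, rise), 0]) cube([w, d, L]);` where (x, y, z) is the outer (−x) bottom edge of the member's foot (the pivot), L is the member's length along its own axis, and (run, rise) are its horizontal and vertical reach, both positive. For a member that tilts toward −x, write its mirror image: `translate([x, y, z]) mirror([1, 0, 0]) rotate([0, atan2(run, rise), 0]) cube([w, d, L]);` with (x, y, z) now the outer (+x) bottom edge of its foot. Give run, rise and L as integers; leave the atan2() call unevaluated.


// leg length = √(154² + 528²) = 550
// right-leg outer foot x = 2·154 + 119 = 427
// beam min-corner = (154, 0, 528)
translate([154, 0, 528]) cube([119, 1211, 72]);
translate([0, 66, 0]) rotate([0, atan2(154, 528), 0]) cube([34, 52, 550]);
translate([427, 66, 0]) mirror([1, 0, 0]) rotate([0, atan2(154, 528), 0]) cube([34, 52, 550]);
translate([0, 1093, 0]) rotate([0, atan2(154, 528), 0]) cube([34, 52, 550]);
translate([427, 1093, 0]) mirror([1, 0, 0]) rotate([0, atan2(154, 528), 0]) cube([34, 52, 550]);
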